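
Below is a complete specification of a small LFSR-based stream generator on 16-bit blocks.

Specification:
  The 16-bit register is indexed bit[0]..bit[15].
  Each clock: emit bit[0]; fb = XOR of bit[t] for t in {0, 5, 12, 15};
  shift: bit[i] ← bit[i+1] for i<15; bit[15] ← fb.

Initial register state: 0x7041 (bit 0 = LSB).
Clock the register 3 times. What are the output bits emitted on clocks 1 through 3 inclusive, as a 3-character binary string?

100

reg_0 = 0x7041
clock 1: out=1, reg = 0x3820
clock 2: out=0, reg = 0x1C10
clock 3: out=0, reg = 0x8E08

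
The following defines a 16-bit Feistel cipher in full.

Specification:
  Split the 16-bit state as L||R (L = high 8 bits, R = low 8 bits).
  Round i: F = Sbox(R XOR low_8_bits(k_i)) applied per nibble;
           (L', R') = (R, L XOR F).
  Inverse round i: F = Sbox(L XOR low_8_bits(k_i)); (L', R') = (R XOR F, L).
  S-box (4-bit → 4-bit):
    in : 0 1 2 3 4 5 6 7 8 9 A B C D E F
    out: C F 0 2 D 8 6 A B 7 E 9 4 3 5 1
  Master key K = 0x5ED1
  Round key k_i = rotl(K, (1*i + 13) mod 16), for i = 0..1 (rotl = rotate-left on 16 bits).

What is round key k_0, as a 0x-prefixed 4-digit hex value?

0x2BDA

K = 0x5ED1
k_0 = rotl(K, (1*0+13) mod 16) = rotl(K, 13) = 0x2BDA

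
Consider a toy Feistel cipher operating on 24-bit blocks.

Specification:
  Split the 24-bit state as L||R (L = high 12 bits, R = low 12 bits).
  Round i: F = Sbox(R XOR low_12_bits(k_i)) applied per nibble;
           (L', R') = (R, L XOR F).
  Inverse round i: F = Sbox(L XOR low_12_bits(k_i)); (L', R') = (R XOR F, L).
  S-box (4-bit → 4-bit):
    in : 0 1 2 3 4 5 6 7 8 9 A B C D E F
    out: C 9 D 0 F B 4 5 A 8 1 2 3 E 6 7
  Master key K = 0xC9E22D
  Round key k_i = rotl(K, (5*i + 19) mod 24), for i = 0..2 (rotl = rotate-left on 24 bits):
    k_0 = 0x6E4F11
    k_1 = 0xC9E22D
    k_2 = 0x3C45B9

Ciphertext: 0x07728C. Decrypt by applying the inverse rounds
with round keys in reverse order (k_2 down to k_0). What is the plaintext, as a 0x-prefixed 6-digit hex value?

0x7DA2F2

s_0 = ciphertext = 0x07728C
s_1 = InvRound(s_0, k_2) = 0x9BA077
s_2 = InvRound(s_1, k_1) = 0x2F29BA
s_3 = InvRound(s_2, k_0) = 0x7DA2F2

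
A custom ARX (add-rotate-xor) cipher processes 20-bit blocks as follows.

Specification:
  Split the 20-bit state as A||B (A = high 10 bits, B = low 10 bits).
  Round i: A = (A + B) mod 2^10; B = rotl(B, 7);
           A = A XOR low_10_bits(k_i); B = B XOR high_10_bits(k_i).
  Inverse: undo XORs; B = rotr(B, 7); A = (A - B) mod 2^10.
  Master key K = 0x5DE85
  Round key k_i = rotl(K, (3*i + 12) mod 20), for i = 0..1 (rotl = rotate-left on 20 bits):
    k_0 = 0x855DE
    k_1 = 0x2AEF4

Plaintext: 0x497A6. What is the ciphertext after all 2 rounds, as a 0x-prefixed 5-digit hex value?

s_0 = plaintext = 0x497A6
s_1 = Round(s_0, k_0) = 0x45561
s_2 = Round(s_1, k_1) = 0x20807

0x20807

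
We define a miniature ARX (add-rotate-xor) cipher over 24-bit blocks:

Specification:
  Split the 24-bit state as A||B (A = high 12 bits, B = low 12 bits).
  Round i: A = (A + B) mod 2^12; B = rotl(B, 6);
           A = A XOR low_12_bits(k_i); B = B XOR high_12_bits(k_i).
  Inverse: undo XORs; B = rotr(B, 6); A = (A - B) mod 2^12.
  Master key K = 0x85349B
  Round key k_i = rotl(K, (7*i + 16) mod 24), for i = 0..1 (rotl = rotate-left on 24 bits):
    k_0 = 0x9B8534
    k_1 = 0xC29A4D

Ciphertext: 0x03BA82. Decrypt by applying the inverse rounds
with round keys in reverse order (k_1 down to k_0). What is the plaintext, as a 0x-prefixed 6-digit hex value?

0x21B88D

s_0 = ciphertext = 0x03BA82
s_1 = InvRound(s_0, k_1) = 0xF9CADA
s_2 = InvRound(s_1, k_0) = 0x21B88D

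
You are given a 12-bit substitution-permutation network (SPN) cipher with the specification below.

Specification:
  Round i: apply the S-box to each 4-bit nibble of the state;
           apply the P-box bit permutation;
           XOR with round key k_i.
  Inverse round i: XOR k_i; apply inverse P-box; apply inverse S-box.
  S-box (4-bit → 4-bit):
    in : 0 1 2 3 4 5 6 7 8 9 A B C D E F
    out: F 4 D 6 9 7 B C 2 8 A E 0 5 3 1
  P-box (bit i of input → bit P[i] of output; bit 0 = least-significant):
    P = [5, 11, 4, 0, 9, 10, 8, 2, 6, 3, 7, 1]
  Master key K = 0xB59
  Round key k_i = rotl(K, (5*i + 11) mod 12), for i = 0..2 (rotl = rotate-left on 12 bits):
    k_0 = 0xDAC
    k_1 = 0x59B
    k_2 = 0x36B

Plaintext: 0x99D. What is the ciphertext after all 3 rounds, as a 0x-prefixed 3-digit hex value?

0xC8B

s_0 = plaintext = 0x99D
s_1 = Round(s_0, k_0) = 0xD9A
s_2 = Round(s_1, k_1) = 0xD5E
s_3 = Round(s_2, k_2) = 0xC8B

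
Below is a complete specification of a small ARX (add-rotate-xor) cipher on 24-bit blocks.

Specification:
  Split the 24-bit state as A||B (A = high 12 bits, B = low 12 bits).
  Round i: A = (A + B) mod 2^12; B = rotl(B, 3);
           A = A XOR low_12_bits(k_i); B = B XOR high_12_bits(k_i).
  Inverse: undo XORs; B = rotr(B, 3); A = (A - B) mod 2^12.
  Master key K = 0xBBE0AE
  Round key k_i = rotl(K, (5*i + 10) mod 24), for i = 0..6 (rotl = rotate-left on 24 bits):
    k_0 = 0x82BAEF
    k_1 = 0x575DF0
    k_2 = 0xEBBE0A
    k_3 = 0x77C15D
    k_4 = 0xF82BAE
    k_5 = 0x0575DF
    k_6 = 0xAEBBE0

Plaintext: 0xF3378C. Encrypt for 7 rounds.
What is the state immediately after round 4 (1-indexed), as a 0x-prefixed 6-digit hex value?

s_0 = plaintext = 0xF3378C
s_1 = Round(s_0, k_0) = 0xC50448
s_2 = Round(s_1, k_1) = 0xD68737
s_3 = Round(s_2, k_2) = 0xA95700
s_4 = Round(s_3, k_3) = 0x0C8F7F
s_5 = Round(s_4, k_4) = 0xBE947D
s_6 = Round(s_5, k_5) = 0x5B93BD
s_7 = Round(s_6, k_6) = 0x296702

0x0C8F7F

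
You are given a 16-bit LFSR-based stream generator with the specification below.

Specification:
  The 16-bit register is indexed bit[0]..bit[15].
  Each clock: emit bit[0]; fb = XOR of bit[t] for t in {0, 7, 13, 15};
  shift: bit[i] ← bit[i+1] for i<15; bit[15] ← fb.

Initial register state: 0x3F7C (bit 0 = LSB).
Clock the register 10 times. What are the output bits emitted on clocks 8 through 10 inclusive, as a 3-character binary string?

011

reg_0 = 0x3F7C
clock 1: out=0, reg = 0x9FBE
clock 2: out=0, reg = 0x4FDF
clock 3: out=1, reg = 0x27EF
clock 4: out=1, reg = 0x93F7
clock 5: out=1, reg = 0xC9FB
clock 6: out=1, reg = 0xE4FD
clock 7: out=1, reg = 0x727E
clock 8: out=0, reg = 0xB93F
clock 9: out=1, reg = 0xDC9F
clock 10: out=1, reg = 0xEE4F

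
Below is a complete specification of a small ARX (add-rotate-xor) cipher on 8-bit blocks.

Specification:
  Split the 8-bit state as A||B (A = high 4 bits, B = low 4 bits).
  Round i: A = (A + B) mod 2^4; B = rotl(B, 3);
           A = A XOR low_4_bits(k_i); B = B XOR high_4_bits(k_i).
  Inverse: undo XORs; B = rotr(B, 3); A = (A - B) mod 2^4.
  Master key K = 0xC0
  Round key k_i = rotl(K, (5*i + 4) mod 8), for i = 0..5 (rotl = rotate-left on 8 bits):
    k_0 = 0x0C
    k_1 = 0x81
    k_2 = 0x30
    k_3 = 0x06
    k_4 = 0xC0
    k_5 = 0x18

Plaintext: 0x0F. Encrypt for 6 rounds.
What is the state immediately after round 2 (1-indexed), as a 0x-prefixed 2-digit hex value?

s_0 = plaintext = 0x0F
s_1 = Round(s_0, k_0) = 0x3F
s_2 = Round(s_1, k_1) = 0x37
s_3 = Round(s_2, k_2) = 0xA8
s_4 = Round(s_3, k_3) = 0x44
s_5 = Round(s_4, k_4) = 0x8E
s_6 = Round(s_5, k_5) = 0xE6

0x37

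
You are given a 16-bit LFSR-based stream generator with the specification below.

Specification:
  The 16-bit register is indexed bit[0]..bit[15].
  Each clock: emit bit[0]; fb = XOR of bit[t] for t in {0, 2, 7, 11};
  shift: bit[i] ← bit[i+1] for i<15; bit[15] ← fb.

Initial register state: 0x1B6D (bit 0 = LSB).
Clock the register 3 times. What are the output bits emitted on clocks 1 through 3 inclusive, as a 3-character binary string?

reg_0 = 0x1B6D
clock 1: out=1, reg = 0x8DB6
clock 2: out=0, reg = 0xC6DB
clock 3: out=1, reg = 0x636D

101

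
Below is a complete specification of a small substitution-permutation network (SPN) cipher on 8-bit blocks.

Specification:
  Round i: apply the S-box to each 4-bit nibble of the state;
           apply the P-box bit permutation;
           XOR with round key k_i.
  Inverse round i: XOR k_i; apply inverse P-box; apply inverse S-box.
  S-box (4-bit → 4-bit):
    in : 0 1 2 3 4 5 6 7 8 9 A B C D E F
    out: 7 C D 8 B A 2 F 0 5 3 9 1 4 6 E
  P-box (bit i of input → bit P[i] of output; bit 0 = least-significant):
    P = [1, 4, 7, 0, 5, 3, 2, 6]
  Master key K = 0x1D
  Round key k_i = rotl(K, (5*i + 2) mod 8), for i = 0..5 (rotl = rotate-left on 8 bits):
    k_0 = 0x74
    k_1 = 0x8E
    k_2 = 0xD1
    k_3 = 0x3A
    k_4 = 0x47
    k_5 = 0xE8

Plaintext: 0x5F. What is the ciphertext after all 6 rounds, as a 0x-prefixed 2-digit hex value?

0xF2

s_0 = plaintext = 0x5F
s_1 = Round(s_0, k_0) = 0xAD
s_2 = Round(s_1, k_1) = 0x26
s_3 = Round(s_2, k_2) = 0xA5
s_4 = Round(s_3, k_3) = 0x03
s_5 = Round(s_4, k_4) = 0x6A
s_6 = Round(s_5, k_5) = 0xF2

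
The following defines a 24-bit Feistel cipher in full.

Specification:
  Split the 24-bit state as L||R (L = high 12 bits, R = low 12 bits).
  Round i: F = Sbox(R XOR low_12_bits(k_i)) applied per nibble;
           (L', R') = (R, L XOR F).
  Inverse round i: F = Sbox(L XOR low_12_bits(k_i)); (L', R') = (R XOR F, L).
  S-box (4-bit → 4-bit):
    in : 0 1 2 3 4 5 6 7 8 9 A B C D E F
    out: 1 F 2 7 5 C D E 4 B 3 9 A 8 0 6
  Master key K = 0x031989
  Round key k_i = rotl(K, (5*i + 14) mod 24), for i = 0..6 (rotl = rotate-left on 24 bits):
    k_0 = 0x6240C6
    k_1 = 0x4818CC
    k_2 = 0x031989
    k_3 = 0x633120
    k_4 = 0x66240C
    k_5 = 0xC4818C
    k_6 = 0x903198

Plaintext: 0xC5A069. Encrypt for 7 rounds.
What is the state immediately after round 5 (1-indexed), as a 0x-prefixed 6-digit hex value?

0xDFFA84

s_0 = plaintext = 0xC5A069
s_1 = Round(s_0, k_0) = 0x069D6C
s_2 = Round(s_1, k_1) = 0xD6CC58
s_3 = Round(s_2, k_2) = 0xC581E3
s_4 = Round(s_3, k_3) = 0x1E3DFF
s_5 = Round(s_4, k_4) = 0xDFFA84
s_6 = Round(s_5, k_5) = 0xA844EB
s_7 = Round(s_6, k_6) = 0x4EB663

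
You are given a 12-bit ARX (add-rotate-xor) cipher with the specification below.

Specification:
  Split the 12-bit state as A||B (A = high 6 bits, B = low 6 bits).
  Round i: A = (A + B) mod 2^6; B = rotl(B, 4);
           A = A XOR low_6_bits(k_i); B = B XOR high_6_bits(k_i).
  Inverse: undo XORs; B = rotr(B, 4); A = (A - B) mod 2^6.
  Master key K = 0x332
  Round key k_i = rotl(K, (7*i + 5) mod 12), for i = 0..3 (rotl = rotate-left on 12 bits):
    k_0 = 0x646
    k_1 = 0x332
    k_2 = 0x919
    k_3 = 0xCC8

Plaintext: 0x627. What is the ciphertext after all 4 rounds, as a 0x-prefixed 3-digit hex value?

0x4EA

s_0 = plaintext = 0x627
s_1 = Round(s_0, k_0) = 0xE60
s_2 = Round(s_1, k_1) = 0xAC4
s_3 = Round(s_2, k_2) = 0xDA5
s_4 = Round(s_3, k_3) = 0x4EA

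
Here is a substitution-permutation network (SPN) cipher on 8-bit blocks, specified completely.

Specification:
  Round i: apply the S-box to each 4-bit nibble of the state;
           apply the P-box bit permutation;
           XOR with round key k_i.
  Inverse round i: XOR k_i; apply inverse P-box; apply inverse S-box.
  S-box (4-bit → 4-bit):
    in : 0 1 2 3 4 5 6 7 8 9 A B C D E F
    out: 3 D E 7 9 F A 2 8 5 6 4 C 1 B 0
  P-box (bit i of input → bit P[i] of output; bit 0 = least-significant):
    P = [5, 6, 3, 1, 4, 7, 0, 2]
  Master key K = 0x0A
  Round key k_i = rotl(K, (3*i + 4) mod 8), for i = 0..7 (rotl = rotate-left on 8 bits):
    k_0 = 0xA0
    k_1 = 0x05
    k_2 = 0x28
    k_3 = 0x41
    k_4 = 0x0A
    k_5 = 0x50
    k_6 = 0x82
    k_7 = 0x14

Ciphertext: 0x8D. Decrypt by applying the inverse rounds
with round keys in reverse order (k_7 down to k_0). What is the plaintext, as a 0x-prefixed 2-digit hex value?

s_0 = ciphertext = 0x8D
s_1 = InvRound(s_0, k_7) = 0x3B
s_2 = InvRound(s_1, k_6) = 0x39
s_3 = InvRound(s_2, k_5) = 0xB3
s_4 = InvRound(s_3, k_4) = 0x39
s_5 = InvRound(s_4, k_3) = 0xD3
s_6 = InvRound(s_5, k_2) = 0x35
s_7 = InvRound(s_6, k_1) = 0xDD
s_8 = InvRound(s_7, k_0) = 0x13

0x13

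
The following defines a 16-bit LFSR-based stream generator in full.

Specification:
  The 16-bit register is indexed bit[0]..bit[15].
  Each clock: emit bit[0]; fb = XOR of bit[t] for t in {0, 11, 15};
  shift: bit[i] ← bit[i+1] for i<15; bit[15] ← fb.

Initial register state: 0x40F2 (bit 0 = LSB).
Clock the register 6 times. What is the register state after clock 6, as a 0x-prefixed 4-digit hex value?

0x5903

reg_0 = 0x40F2
clock 1: out=0, reg = 0x2079
clock 2: out=1, reg = 0x903C
clock 3: out=0, reg = 0xC81E
clock 4: out=0, reg = 0x640F
clock 5: out=1, reg = 0xB207
clock 6: out=1, reg = 0x5903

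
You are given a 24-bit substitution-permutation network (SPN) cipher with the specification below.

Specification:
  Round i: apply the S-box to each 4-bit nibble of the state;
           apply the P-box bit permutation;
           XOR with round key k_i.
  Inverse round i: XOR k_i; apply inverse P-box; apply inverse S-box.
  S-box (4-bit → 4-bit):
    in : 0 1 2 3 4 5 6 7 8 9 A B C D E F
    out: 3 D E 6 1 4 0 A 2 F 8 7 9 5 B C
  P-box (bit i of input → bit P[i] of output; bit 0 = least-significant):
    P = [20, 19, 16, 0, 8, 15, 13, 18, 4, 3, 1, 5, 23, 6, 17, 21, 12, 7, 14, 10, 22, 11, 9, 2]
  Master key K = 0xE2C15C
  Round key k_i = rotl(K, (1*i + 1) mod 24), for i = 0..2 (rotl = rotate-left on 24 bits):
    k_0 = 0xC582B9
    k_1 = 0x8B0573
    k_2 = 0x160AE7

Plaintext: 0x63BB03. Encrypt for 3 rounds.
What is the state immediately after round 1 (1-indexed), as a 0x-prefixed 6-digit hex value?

s_0 = plaintext = 0x63BB03
s_1 = Round(s_0, k_0) = 0x4E4363
s_2 = Round(s_1, k_1) = 0x4211F9
s_3 = Round(s_2, k_2) = 0xE96E54

0x4E4363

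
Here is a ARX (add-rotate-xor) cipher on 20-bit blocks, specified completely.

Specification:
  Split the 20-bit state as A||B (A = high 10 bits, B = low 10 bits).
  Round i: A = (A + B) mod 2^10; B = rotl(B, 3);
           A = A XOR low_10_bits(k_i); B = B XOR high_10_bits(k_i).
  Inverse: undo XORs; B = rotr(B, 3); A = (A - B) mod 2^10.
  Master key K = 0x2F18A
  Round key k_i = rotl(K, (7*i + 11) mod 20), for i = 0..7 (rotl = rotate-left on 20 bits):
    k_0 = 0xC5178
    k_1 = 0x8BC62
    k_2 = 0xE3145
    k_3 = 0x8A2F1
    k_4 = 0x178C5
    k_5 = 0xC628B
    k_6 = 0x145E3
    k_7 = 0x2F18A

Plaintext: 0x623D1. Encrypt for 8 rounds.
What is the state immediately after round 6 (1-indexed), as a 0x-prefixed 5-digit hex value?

s_0 = plaintext = 0x623D1
s_1 = Round(s_0, k_0) = 0x0859B
s_2 = Round(s_1, k_1) = 0x77AF4
s_3 = Round(s_2, k_2) = 0x65C29
s_4 = Round(s_3, k_3) = 0xCC760
s_5 = Round(s_4, k_4) = 0x95358
s_6 = Round(s_5, k_5) = 0xC9DDE
s_7 = Round(s_6, k_6) = 0x39AA2
s_8 = Round(s_7, k_7) = 0x809A9

0xC9DDE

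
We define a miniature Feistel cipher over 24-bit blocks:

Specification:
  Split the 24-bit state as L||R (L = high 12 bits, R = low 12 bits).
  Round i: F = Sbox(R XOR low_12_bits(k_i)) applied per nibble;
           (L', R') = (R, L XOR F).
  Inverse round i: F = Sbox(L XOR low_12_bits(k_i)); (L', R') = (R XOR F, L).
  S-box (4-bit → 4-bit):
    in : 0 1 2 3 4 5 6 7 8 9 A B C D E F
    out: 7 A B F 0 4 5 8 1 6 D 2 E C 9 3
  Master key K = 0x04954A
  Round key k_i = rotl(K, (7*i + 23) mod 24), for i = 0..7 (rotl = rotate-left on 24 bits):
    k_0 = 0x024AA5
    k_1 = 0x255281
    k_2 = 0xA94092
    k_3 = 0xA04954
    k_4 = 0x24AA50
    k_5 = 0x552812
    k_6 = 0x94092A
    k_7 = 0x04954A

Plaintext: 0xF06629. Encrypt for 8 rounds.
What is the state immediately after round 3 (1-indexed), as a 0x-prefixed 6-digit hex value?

s_0 = plaintext = 0xF06629
s_1 = Round(s_0, k_0) = 0x629118
s_2 = Round(s_1, k_1) = 0x11894F
s_3 = Round(s_2, k_2) = 0x94F7D4
s_4 = Round(s_3, k_3) = 0x7D4058
s_5 = Round(s_4, k_4) = 0x058AA5
s_6 = Round(s_5, k_5) = 0xAA5B70
s_7 = Round(s_6, k_6) = 0xB701E8
s_8 = Round(s_7, k_7) = 0x1E8BAB

0x94F7D4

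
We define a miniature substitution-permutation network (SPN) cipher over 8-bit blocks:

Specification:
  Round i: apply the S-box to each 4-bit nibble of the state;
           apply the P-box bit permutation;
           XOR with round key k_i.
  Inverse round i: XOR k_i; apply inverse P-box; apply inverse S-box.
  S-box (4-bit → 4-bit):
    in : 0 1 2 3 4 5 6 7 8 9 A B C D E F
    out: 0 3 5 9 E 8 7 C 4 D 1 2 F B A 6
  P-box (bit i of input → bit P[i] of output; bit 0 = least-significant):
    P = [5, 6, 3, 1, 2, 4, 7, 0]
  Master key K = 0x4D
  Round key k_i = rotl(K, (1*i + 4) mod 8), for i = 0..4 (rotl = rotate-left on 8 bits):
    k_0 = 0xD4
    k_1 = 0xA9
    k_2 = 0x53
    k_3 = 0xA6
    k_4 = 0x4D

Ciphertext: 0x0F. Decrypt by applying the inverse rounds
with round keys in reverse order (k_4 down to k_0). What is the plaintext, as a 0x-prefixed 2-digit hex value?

s_0 = ciphertext = 0x0F
s_1 = InvRound(s_0, k_4) = 0x0E
s_2 = InvRound(s_1, k_3) = 0x82
s_3 = InvRound(s_2, k_2) = 0x4B
s_4 = InvRound(s_3, k_1) = 0x8D
s_5 = InvRound(s_4, k_0) = 0xEF

0xEF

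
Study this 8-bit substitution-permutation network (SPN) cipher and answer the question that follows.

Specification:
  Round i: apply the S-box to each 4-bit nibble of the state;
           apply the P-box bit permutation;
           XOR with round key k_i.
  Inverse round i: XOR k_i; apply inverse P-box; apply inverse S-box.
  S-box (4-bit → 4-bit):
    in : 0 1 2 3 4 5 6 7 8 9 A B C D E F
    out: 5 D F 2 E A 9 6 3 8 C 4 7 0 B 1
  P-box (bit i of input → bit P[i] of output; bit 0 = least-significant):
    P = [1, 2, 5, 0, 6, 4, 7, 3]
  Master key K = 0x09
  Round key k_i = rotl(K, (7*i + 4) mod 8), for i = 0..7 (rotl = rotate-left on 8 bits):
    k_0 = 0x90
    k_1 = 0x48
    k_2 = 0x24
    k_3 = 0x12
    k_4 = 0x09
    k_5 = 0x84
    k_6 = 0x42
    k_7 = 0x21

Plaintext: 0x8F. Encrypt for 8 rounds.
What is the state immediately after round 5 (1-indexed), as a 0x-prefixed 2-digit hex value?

0x00

s_0 = plaintext = 0x8F
s_1 = Round(s_0, k_0) = 0xC2
s_2 = Round(s_1, k_1) = 0xBF
s_3 = Round(s_2, k_2) = 0xA6
s_4 = Round(s_3, k_3) = 0x99
s_5 = Round(s_4, k_4) = 0x00
s_6 = Round(s_5, k_5) = 0x66
s_7 = Round(s_6, k_6) = 0x09
s_8 = Round(s_7, k_7) = 0xE0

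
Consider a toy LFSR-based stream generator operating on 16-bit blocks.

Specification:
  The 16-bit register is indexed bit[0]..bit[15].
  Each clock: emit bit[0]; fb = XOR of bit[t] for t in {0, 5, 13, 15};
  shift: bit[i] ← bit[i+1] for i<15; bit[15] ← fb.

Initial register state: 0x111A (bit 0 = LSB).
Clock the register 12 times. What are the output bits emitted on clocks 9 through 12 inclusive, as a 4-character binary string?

reg_0 = 0x111A
clock 1: out=0, reg = 0x088D
clock 2: out=1, reg = 0x8446
clock 3: out=0, reg = 0xC223
clock 4: out=1, reg = 0xE111
clock 5: out=1, reg = 0xF088
clock 6: out=0, reg = 0x7844
clock 7: out=0, reg = 0xBC22
clock 8: out=0, reg = 0xDE11
clock 9: out=1, reg = 0x6F08
clock 10: out=0, reg = 0xB784
clock 11: out=0, reg = 0x5BC2
clock 12: out=0, reg = 0x2DE1

1000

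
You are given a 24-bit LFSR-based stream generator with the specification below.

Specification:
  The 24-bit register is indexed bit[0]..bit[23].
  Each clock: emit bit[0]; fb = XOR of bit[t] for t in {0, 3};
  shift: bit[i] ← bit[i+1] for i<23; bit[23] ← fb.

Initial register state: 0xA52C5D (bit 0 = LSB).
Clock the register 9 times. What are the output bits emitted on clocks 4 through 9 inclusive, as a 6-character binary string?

reg_0 = 0xA52C5D
clock 1: out=1, reg = 0x52962E
clock 2: out=0, reg = 0xA94B17
clock 3: out=1, reg = 0xD4A58B
clock 4: out=1, reg = 0x6A52C5
clock 5: out=1, reg = 0xB52962
clock 6: out=0, reg = 0x5A94B1
clock 7: out=1, reg = 0xAD4A58
clock 8: out=0, reg = 0xD6A52C
clock 9: out=0, reg = 0xEB5296

110100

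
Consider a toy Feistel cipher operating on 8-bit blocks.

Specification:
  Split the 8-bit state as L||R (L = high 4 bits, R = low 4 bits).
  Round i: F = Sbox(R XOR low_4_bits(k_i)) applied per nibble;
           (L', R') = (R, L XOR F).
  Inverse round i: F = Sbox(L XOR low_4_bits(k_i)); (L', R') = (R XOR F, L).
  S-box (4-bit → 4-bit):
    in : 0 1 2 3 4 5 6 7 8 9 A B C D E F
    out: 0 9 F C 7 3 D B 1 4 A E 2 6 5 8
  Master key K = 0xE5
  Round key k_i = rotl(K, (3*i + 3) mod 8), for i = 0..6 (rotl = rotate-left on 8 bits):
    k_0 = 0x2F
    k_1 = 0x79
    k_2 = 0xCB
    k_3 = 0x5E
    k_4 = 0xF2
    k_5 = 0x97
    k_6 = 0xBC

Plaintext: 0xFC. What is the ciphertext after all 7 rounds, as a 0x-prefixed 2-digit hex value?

s_0 = plaintext = 0xFC
s_1 = Round(s_0, k_0) = 0xC3
s_2 = Round(s_1, k_1) = 0x36
s_3 = Round(s_2, k_2) = 0x65
s_4 = Round(s_3, k_3) = 0x58
s_5 = Round(s_4, k_4) = 0x8F
s_6 = Round(s_5, k_5) = 0xF9
s_7 = Round(s_6, k_6) = 0x9C

0x9C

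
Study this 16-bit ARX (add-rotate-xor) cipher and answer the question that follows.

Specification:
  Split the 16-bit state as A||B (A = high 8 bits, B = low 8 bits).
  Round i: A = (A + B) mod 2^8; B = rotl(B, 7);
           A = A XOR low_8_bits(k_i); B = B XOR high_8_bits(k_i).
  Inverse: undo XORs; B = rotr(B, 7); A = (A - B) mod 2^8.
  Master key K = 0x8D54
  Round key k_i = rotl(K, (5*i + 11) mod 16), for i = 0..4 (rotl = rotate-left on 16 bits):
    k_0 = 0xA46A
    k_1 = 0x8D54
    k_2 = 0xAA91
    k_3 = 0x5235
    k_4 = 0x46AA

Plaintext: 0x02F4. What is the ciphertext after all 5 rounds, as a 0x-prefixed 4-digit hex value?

0x8299

s_0 = plaintext = 0x02F4
s_1 = Round(s_0, k_0) = 0x9CDE
s_2 = Round(s_1, k_1) = 0x2EE2
s_3 = Round(s_2, k_2) = 0x81DB
s_4 = Round(s_3, k_3) = 0x69BF
s_5 = Round(s_4, k_4) = 0x8299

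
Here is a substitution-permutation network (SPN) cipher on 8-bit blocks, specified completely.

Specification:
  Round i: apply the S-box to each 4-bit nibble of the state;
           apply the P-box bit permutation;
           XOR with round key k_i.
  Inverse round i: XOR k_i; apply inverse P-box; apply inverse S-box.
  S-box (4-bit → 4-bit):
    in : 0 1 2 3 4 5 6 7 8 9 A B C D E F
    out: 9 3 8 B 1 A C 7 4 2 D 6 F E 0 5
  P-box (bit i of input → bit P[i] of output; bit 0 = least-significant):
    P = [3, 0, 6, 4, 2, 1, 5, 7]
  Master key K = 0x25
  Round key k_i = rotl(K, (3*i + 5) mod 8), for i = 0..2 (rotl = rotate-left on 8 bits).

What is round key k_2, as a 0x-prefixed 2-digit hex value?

K = 0x25
k_0 = rotl(K, (3*0+5) mod 8) = rotl(K, 5) = 0xA4
k_1 = rotl(K, (3*1+5) mod 8) = rotl(K, 0) = 0x25
k_2 = rotl(K, (3*2+5) mod 8) = rotl(K, 3) = 0x29

0x29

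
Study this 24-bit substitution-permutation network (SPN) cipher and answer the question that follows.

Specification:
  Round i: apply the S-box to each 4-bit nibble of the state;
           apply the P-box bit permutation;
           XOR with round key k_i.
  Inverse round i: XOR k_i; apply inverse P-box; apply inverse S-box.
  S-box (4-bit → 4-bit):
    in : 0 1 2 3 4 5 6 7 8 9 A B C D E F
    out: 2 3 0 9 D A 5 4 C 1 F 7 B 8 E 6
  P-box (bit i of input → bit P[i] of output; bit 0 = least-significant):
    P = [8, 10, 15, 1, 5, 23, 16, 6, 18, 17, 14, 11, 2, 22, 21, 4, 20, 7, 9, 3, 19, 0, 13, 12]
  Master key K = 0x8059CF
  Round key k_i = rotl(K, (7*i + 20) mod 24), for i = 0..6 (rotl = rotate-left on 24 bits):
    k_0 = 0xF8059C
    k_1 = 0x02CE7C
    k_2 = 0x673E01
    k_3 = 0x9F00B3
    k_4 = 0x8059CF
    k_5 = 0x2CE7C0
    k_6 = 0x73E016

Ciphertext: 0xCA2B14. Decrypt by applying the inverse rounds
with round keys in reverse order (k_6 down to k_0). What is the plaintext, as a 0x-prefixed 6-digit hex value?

s_0 = ciphertext = 0xCA2B14
s_1 = InvRound(s_0, k_6) = 0x9678F4
s_2 = InvRound(s_1, k_5) = 0x36451B
s_3 = InvRound(s_2, k_4) = 0xD14C50
s_4 = InvRound(s_3, k_3) = 0x100A35
s_5 = InvRound(s_4, k_2) = 0x89A160
s_6 = InvRound(s_5, k_1) = 0x683EF1
s_7 = InvRound(s_6, k_0) = 0xE49DC9

0xE49DC9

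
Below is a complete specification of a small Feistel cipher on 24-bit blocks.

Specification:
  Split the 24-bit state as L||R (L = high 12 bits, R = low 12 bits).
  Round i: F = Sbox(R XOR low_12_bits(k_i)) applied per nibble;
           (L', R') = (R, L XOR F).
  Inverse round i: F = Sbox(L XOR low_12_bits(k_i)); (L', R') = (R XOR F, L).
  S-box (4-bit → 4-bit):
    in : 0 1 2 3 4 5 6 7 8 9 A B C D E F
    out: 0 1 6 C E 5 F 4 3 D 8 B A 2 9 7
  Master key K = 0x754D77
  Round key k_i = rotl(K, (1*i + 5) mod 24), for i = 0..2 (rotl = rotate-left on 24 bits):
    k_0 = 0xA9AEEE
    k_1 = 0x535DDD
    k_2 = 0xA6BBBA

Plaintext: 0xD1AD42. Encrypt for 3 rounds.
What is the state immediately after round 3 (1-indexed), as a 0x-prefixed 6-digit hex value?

s_0 = plaintext = 0xD1AD42
s_1 = Round(s_0, k_0) = 0xD42190
s_2 = Round(s_1, k_1) = 0x1907A0
s_3 = Round(s_2, k_2) = 0x7A0B88

0x7A0B88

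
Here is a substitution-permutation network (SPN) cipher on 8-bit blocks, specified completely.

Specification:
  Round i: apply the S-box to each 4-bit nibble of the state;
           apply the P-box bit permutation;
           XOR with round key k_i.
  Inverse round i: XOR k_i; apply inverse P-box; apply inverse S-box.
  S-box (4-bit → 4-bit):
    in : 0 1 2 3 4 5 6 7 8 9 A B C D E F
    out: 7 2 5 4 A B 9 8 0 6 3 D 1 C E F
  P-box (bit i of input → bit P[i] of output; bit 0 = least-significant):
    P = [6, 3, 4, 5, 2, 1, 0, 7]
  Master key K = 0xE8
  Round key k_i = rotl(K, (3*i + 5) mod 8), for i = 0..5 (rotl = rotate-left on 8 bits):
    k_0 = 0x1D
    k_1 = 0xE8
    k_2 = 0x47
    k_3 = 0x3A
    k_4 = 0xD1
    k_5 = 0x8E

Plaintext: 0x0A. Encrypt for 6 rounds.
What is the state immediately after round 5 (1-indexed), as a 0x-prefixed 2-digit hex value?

0x81

s_0 = plaintext = 0x0A
s_1 = Round(s_0, k_0) = 0x52
s_2 = Round(s_1, k_1) = 0x3E
s_3 = Round(s_2, k_2) = 0x7E
s_4 = Round(s_3, k_3) = 0x82
s_5 = Round(s_4, k_4) = 0x81
s_6 = Round(s_5, k_5) = 0x86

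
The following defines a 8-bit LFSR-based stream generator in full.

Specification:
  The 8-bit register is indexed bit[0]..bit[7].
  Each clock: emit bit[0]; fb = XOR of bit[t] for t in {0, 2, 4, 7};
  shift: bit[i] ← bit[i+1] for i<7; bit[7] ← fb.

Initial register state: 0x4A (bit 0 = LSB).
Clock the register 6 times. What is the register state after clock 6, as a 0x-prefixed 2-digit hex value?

reg_0 = 0x4A
clock 1: out=0, reg = 0x25
clock 2: out=1, reg = 0x12
clock 3: out=0, reg = 0x89
clock 4: out=1, reg = 0x44
clock 5: out=0, reg = 0xA2
clock 6: out=0, reg = 0xD1

0xD1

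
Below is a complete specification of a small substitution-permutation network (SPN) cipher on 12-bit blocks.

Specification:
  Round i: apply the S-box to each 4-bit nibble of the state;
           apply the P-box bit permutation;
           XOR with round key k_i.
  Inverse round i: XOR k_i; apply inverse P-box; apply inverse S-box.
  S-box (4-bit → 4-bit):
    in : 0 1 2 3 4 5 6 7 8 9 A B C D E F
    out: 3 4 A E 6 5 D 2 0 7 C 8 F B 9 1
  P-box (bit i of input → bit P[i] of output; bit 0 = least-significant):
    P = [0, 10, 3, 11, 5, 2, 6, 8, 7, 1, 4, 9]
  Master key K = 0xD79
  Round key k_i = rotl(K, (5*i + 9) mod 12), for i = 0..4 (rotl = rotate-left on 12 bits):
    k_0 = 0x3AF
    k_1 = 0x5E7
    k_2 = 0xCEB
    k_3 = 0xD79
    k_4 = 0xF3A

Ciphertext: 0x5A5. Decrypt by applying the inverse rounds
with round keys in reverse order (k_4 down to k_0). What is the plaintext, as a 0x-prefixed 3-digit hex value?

s_0 = ciphertext = 0x5A5
s_1 = InvRound(s_0, k_4) = 0xC76
s_2 = InvRound(s_1, k_3) = 0x725
s_3 = InvRound(s_2, k_2) = 0xD3A
s_4 = InvRound(s_3, k_1) = 0x546
s_5 = InvRound(s_4, k_0) = 0xE59

0xE59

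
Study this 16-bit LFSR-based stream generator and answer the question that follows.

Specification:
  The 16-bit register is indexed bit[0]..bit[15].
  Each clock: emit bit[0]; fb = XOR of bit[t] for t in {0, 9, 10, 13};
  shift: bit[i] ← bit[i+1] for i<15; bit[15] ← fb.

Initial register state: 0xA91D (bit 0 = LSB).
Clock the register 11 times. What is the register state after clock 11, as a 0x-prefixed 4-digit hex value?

reg_0 = 0xA91D
clock 1: out=1, reg = 0x548E
clock 2: out=0, reg = 0xAA47
clock 3: out=1, reg = 0xD523
clock 4: out=1, reg = 0x6A91
clock 5: out=1, reg = 0xB548
clock 6: out=0, reg = 0x5AA4
clock 7: out=0, reg = 0xAD52
clock 8: out=0, reg = 0x56A9
clock 9: out=1, reg = 0xAB54
clock 10: out=0, reg = 0x55AA
clock 11: out=0, reg = 0xAAD5

0xAAD5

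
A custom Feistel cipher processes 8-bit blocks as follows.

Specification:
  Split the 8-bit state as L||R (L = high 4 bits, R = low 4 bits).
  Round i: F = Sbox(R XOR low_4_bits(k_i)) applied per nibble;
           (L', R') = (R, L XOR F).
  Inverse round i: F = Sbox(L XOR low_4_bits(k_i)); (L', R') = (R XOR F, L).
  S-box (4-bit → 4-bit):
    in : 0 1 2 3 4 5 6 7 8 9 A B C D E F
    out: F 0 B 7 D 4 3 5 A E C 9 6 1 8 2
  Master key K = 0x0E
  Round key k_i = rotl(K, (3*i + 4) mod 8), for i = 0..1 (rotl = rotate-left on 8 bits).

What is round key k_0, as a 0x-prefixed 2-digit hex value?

K = 0x0E
k_0 = rotl(K, (3*0+4) mod 8) = rotl(K, 4) = 0xE0

0xE0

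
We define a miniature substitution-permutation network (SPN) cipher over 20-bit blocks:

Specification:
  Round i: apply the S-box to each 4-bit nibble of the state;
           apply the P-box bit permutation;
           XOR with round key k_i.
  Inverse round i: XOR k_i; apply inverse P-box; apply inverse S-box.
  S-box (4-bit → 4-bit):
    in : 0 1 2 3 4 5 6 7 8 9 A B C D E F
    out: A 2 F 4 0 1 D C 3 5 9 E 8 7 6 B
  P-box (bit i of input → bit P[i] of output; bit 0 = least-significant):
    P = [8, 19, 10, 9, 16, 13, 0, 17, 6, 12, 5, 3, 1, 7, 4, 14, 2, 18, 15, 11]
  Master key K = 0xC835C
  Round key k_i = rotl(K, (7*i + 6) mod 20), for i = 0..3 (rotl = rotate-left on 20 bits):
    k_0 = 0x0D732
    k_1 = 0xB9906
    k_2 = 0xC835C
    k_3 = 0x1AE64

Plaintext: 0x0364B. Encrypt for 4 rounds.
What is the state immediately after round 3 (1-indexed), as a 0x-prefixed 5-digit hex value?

s_0 = plaintext = 0x0364B
s_1 = Round(s_0, k_0) = 0xCD94A
s_2 = Round(s_1, k_1) = 0xB92F4
s_3 = Round(s_2, k_2) = 0xB3B26
s_4 = Round(s_3, k_3) = 0x6115D

0xB3B26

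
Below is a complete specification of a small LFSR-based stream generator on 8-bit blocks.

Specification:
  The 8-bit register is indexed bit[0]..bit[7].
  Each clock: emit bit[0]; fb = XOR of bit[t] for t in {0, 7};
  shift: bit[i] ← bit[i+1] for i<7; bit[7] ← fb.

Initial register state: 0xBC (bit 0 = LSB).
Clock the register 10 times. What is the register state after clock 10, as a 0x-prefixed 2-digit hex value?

0x5A

reg_0 = 0xBC
clock 1: out=0, reg = 0xDE
clock 2: out=0, reg = 0xEF
clock 3: out=1, reg = 0x77
clock 4: out=1, reg = 0xBB
clock 5: out=1, reg = 0x5D
clock 6: out=1, reg = 0xAE
clock 7: out=0, reg = 0xD7
clock 8: out=1, reg = 0x6B
clock 9: out=1, reg = 0xB5
clock 10: out=1, reg = 0x5A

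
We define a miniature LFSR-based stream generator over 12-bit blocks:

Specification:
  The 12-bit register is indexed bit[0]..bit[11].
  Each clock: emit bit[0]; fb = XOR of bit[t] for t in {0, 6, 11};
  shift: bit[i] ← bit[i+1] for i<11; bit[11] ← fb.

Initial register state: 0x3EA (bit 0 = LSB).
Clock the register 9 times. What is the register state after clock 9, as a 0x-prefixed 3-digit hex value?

reg_0 = 0x3EA
clock 1: out=0, reg = 0x9F5
clock 2: out=1, reg = 0xCFA
clock 3: out=0, reg = 0x67D
clock 4: out=1, reg = 0x33E
clock 5: out=0, reg = 0x19F
clock 6: out=1, reg = 0x8CF
clock 7: out=1, reg = 0xC67
clock 8: out=1, reg = 0xE33
clock 9: out=1, reg = 0x719

0x719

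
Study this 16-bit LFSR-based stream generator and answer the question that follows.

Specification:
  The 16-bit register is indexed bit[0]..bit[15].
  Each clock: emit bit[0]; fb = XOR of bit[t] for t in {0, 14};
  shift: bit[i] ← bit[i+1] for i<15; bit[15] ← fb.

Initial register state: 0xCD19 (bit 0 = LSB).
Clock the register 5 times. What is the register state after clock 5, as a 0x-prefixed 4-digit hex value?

0x9668

reg_0 = 0xCD19
clock 1: out=1, reg = 0x668C
clock 2: out=0, reg = 0xB346
clock 3: out=0, reg = 0x59A3
clock 4: out=1, reg = 0x2CD1
clock 5: out=1, reg = 0x9668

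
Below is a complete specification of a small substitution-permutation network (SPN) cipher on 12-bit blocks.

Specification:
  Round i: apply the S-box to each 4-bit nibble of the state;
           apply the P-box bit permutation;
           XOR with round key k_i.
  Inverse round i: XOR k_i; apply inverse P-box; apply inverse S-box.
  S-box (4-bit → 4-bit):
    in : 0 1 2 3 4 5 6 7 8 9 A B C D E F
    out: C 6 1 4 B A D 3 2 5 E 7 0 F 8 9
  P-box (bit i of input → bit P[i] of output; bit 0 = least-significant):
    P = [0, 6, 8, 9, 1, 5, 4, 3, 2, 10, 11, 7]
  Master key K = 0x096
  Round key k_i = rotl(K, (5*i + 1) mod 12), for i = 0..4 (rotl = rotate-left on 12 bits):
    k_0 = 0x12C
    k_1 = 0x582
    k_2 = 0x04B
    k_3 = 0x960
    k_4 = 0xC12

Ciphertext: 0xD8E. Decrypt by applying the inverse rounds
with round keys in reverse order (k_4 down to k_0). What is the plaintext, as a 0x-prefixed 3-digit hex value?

s_0 = ciphertext = 0xD8E
s_1 = InvRound(s_0, k_4) = 0xF03
s_2 = InvRound(s_1, k_3) = 0x874
s_3 = InvRound(s_2, k_2) = 0x9D2
s_4 = InvRound(s_3, k_1) = 0x138
s_5 = InvRound(s_4, k_0) = 0x23C

0x23C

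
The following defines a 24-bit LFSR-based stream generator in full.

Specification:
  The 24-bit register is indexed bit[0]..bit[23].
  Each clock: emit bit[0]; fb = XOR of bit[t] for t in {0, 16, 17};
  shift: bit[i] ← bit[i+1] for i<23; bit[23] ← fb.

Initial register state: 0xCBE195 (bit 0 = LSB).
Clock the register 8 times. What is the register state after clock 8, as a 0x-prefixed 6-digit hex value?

0xBBCBE1

reg_0 = 0xCBE195
clock 1: out=1, reg = 0xE5F0CA
clock 2: out=0, reg = 0xF2F865
clock 3: out=1, reg = 0x797C32
clock 4: out=0, reg = 0xBCBE19
clock 5: out=1, reg = 0xDE5F0C
clock 6: out=0, reg = 0xEF2F86
clock 7: out=0, reg = 0x7797C3
clock 8: out=1, reg = 0xBBCBE1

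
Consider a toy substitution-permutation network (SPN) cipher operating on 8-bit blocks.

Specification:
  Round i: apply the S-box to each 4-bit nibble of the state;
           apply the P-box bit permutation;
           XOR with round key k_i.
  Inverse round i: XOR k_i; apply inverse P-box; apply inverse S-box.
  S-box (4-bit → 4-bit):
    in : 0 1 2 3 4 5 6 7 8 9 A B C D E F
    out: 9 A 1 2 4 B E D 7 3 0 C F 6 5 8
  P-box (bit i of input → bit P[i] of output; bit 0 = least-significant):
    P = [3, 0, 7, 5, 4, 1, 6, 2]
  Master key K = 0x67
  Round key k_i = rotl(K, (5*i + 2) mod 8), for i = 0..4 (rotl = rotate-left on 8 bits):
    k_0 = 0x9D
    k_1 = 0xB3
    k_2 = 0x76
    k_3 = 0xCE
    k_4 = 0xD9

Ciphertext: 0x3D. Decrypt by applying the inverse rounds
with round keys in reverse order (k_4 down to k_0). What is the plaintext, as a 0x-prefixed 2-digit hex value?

s_0 = ciphertext = 0x3D
s_1 = InvRound(s_0, k_4) = 0xBB
s_2 = InvRound(s_1, k_3) = 0x71
s_3 = InvRound(s_2, k_2) = 0x13
s_4 = InvRound(s_3, k_1) = 0xAB
s_5 = InvRound(s_4, k_0) = 0x5F

0x5F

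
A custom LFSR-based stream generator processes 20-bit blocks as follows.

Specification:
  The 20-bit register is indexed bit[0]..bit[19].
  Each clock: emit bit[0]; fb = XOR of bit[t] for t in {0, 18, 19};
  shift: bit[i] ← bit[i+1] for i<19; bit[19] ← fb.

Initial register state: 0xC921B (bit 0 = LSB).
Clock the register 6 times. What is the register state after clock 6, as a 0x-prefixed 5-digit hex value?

0xCF248

reg_0 = 0xC921B
clock 1: out=1, reg = 0xE490D
clock 2: out=1, reg = 0xF2486
clock 3: out=0, reg = 0x79243
clock 4: out=1, reg = 0x3C921
clock 5: out=1, reg = 0x9E490
clock 6: out=0, reg = 0xCF248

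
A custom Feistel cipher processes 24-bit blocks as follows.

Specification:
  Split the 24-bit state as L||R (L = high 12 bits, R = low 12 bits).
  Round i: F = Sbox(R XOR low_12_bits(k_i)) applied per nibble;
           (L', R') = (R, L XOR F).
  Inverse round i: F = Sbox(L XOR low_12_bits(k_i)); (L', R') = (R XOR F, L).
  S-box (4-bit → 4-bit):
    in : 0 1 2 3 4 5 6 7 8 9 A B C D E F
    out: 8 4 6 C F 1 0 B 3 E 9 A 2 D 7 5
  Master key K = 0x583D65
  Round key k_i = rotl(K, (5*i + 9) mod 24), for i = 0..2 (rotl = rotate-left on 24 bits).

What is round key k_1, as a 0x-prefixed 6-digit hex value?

0x59560F

K = 0x583D65
k_0 = rotl(K, (5*0+9) mod 24) = rotl(K, 9) = 0x7ACAB0
k_1 = rotl(K, (5*1+9) mod 24) = rotl(K, 14) = 0x59560F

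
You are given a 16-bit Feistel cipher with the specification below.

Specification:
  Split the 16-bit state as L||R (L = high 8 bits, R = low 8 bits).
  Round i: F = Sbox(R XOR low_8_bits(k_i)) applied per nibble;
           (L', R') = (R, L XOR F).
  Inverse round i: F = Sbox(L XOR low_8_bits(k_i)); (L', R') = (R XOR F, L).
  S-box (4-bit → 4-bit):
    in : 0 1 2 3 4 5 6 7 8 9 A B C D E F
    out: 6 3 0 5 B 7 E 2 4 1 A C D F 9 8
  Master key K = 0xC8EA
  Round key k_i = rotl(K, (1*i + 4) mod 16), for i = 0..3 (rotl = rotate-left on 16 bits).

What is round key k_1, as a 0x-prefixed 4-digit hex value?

K = 0xC8EA
k_0 = rotl(K, (1*0+4) mod 16) = rotl(K, 4) = 0x8EAC
k_1 = rotl(K, (1*1+4) mod 16) = rotl(K, 5) = 0x1D59

0x1D59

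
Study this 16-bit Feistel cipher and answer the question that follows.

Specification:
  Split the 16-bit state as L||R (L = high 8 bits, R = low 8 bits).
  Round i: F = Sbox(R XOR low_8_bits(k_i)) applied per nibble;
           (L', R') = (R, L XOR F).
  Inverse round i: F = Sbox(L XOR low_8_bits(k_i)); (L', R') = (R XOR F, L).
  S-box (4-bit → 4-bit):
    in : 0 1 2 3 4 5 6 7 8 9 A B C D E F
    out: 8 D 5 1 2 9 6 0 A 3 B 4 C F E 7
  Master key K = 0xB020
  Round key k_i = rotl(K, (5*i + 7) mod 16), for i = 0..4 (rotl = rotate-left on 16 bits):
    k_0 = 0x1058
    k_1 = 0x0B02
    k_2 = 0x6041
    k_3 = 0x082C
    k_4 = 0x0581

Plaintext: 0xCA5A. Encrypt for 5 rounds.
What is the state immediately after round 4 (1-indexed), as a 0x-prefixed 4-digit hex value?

0x5D78

s_0 = plaintext = 0xCA5A
s_1 = Round(s_0, k_0) = 0x5A4F
s_2 = Round(s_1, k_1) = 0x4F75
s_3 = Round(s_2, k_2) = 0x755D
s_4 = Round(s_3, k_3) = 0x5D78
s_5 = Round(s_4, k_4) = 0x782E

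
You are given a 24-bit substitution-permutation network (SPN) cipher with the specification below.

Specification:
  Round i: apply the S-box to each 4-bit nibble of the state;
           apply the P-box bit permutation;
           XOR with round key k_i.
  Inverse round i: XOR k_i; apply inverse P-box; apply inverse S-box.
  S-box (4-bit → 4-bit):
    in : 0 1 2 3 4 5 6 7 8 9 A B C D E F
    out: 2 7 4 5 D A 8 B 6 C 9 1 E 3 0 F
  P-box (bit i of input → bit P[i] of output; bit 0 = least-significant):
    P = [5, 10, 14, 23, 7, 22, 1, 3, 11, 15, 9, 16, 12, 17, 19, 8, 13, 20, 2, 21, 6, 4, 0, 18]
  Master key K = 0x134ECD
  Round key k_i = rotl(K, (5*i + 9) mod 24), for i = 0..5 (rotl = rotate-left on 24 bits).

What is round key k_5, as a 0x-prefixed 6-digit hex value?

0x3B344D

K = 0x134ECD
k_0 = rotl(K, (5*0+9) mod 24) = rotl(K, 9) = 0x9D9A26
k_1 = rotl(K, (5*1+9) mod 24) = rotl(K, 14) = 0xB344D3
k_2 = rotl(K, (5*2+9) mod 24) = rotl(K, 19) = 0x689A76
k_3 = rotl(K, (5*3+9) mod 24) = rotl(K, 0) = 0x134ECD
k_4 = rotl(K, (5*4+9) mod 24) = rotl(K, 5) = 0x69D9A2
k_5 = rotl(K, (5*5+9) mod 24) = rotl(K, 10) = 0x3B344D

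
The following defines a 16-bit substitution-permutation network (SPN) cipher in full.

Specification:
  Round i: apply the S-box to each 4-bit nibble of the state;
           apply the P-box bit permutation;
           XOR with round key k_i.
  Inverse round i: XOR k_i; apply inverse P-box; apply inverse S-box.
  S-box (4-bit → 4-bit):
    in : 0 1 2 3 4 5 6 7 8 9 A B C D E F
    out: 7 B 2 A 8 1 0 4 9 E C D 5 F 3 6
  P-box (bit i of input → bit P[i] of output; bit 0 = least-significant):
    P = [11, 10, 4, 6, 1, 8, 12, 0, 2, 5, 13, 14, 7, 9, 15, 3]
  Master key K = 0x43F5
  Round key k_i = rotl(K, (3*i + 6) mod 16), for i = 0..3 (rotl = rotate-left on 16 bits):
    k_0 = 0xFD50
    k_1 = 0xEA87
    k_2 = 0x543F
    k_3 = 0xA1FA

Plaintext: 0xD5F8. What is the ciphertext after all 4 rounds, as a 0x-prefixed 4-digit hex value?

s_0 = plaintext = 0xD5F8
s_1 = Round(s_0, k_0) = 0x669C
s_2 = Round(s_1, k_1) = 0xF396
s_3 = Round(s_2, k_2) = 0x871E
s_4 = Round(s_3, k_3) = 0x8C71

0x8C71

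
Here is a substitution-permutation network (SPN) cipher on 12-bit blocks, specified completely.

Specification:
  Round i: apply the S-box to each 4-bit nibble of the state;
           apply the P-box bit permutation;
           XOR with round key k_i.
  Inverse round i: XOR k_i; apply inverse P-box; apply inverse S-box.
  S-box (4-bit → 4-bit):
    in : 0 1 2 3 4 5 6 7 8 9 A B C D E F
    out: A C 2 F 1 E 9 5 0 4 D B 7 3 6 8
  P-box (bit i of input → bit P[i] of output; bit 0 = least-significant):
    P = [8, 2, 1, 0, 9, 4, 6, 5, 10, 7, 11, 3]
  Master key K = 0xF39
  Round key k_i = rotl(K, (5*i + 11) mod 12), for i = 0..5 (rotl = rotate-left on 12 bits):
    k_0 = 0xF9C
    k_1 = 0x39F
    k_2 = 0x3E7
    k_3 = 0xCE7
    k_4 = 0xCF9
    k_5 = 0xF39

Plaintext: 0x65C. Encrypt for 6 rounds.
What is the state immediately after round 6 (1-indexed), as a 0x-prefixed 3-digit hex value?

0xB09

s_0 = plaintext = 0x65C
s_1 = Round(s_0, k_0) = 0xAE2
s_2 = Round(s_1, k_1) = 0xFC3
s_3 = Round(s_2, k_2) = 0x0B8
s_4 = Round(s_3, k_3) = 0xE5F
s_5 = Round(s_4, k_4) = 0x408
s_6 = Round(s_5, k_5) = 0xB09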